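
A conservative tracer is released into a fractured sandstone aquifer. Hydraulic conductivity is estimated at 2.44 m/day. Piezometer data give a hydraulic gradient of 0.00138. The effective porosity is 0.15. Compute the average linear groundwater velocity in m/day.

Hydraulic gradient i = 0.00138.
Darcy flux q = K · i = 2.440 × 0.001380 = 0.003367 m/day.
Seepage velocity v = q / n_e = 0.003367 / 0.15 = 0.02245 m/day.

0.0224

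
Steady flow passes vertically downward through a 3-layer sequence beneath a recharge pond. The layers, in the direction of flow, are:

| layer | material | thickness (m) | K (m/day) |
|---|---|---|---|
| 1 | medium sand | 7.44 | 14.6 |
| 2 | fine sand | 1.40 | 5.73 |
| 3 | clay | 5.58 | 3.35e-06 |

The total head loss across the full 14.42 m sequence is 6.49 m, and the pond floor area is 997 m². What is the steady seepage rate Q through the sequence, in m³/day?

0.00388

Flow is perpendicular to layering, so the layers act in series and the equivalent K is the thickness-weighted harmonic mean.
Total thickness L = 7.44 + 1.40 + 5.58 = 14.42 m.
Σ(b_i/K_i) = 7.44/14.6 + 1.40/5.73 + 5.58/3.35e-06 = 1.666e+06 d.
K_eq = L / Σ(b_i/K_i) = 14.42 / 1.666e+06 = 8.657e-06 m/day.
Q = K_eq · A · (Δh/L) = 8.657e-06 × 997 × (6.49/14.42) = 0.003885 m³/day.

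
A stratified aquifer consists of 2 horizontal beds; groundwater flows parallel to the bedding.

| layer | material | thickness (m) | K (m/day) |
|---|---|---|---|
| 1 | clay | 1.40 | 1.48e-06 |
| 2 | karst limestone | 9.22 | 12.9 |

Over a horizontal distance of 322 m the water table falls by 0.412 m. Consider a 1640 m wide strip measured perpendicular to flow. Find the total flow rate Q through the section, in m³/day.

250

Flow is parallel to layering, so each bed carries its own Darcy discharge and the transmissivities add.
Σ(K_i·b_i) = 1.48e-06×1.40 + 12.9×9.22 = 118.9 m²/day.
Hydraulic gradient i = Δh / L = 0.412 / 322 = 0.001280.
Q = Σ(K_i·b_i) · W · i = 118.9 × 1640 × 0.001280 = 249.6 m³/day.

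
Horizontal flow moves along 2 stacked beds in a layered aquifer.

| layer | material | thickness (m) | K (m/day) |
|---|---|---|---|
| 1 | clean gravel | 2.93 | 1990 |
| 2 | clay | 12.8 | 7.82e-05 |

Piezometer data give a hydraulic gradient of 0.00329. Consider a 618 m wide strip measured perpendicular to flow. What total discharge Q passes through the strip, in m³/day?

Flow is parallel to layering, so each bed carries its own Darcy discharge and the transmissivities add.
Σ(K_i·b_i) = 1990×2.93 + 7.82e-05×12.8 = 5831 m²/day.
Hydraulic gradient i = 0.00329.
Q = Σ(K_i·b_i) · W · i = 5831 × 618 × 0.003290 = 11855 m³/day.

11900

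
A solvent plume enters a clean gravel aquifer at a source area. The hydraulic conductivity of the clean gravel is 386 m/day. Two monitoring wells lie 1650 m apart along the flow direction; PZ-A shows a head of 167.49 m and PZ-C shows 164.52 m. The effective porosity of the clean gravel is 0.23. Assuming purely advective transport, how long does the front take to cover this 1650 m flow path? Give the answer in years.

Hydraulic gradient i = (167.49 − 164.52) / 1650 = 2.97 / 1650 = 0.001800.
Darcy flux q = K · i = 386.0 × 0.001800 = 0.6948 m/day.
Seepage velocity v = q / n_e = 0.6948 / 0.23 = 3.021 m/day.
Travel time t = L / v = 1650 / 3.021 = 546.2 days = 1.495 years.

1.50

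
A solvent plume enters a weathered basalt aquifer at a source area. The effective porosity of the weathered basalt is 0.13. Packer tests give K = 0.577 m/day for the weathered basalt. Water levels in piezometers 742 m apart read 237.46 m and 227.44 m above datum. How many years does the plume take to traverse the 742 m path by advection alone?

33.9

Hydraulic gradient i = (237.46 − 227.44) / 742 = 10.02 / 742 = 0.01350.
Darcy flux q = K · i = 0.5770 × 0.01350 = 0.007792 m/day.
Seepage velocity v = q / n_e = 0.007792 / 0.13 = 0.05994 m/day.
Travel time t = L / v = 742 / 0.05994 = 12380 days = 33.89 years.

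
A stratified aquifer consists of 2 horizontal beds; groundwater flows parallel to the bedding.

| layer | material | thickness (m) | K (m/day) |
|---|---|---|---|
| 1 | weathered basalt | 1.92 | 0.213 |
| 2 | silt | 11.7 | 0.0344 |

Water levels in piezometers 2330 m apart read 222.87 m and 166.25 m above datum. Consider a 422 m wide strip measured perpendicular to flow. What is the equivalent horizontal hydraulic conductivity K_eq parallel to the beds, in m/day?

0.0596

Flow is parallel to layering, so each bed carries its own Darcy discharge and the transmissivities add.
Σ(K_i·b_i) = 0.213×1.92 + 0.0344×11.7 = 0.8114 m²/day.
Total thickness b = 13.62 m, so K_eq = Σ(K_i·b_i)/b = 0.05958 m/day.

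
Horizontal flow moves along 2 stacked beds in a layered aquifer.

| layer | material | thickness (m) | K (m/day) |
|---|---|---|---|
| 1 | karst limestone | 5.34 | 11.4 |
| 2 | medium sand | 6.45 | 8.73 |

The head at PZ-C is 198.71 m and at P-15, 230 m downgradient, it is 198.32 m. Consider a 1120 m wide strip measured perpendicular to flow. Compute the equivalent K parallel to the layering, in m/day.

9.94

Flow is parallel to layering, so each bed carries its own Darcy discharge and the transmissivities add.
Σ(K_i·b_i) = 11.4×5.34 + 8.73×6.45 = 117.2 m²/day.
Total thickness b = 11.79 m, so K_eq = Σ(K_i·b_i)/b = 9.939 m/day.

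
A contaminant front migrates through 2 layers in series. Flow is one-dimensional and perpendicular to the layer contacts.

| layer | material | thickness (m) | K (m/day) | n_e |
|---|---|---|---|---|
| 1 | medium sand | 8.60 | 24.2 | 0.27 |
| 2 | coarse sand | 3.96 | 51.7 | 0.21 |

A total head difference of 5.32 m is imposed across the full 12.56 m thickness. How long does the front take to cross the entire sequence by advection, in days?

With flow normal to the layers, continuity requires the same specific discharge q through every layer.
Σ(b_i/K_i) = 8.60/24.2 + 3.96/51.7 = 0.4320 d.
q = Δh / Σ(b_i/K_i) = 5.32 / 0.4320 = 12.32 m/day.
In each layer the seepage velocity is v_i = q/n_i, so the layer transit time is t_i = b_i·n_i / q:
  layer 1 (medium sand): t_1 = 8.60 × 0.27 / 12.32 = 0.1885 d
  layer 2 (coarse sand): t_2 = 3.96 × 0.21 / 12.32 = 0.06752 d
Total t = Σ t_i = 0.2561 days.

0.256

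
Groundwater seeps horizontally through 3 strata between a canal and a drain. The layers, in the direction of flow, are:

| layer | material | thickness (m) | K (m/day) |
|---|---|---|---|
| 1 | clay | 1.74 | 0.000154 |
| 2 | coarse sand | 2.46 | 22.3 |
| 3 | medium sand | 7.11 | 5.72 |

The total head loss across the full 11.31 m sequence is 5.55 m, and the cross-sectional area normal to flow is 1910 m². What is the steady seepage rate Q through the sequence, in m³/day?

0.938

Flow is perpendicular to layering, so the layers act in series and the equivalent K is the thickness-weighted harmonic mean.
Total thickness L = 1.74 + 2.46 + 7.11 = 11.31 m.
Σ(b_i/K_i) = 1.74/0.000154 + 2.46/22.3 + 7.11/5.72 = 11300 d.
K_eq = L / Σ(b_i/K_i) = 11.31 / 11300 = 0.001001 m/day.
Q = K_eq · A · (Δh/L) = 0.001001 × 1910 × (5.55/11.31) = 0.9381 m³/day.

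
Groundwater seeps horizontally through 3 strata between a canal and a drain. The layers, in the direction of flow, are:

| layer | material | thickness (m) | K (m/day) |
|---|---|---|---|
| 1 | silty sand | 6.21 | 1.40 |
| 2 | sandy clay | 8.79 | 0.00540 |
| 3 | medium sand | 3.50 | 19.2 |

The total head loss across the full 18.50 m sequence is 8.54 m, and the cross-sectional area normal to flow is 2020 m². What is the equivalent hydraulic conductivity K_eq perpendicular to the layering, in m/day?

Flow is perpendicular to layering, so the layers act in series and the equivalent K is the thickness-weighted harmonic mean.
Total thickness L = 6.21 + 8.79 + 3.50 = 18.50 m.
Σ(b_i/K_i) = 6.21/1.40 + 8.79/0.00540 + 3.50/19.2 = 1632 d.
K_eq = L / Σ(b_i/K_i) = 18.50 / 1632 = 0.01133 m/day.

0.0113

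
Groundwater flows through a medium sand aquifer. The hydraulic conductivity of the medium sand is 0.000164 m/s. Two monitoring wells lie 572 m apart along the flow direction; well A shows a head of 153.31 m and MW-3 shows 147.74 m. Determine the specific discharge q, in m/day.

Convert K: 0.000164 m/s × 86400 = 14.17 m/day.
Hydraulic gradient i = (153.31 − 147.74) / 572 = 5.57 / 572 = 0.009738.
Specific discharge q = K · i = 14.17 × 0.009738 = 0.1380 m/day.

0.138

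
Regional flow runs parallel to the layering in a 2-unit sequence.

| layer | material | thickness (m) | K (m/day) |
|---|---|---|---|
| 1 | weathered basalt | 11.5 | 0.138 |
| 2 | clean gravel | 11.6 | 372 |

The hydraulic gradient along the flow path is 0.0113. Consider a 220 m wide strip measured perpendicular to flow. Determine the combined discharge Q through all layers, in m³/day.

10700

Flow is parallel to layering, so each bed carries its own Darcy discharge and the transmissivities add.
Σ(K_i·b_i) = 0.138×11.5 + 372×11.6 = 4317 m²/day.
Hydraulic gradient i = 0.0113.
Q = Σ(K_i·b_i) · W · i = 4317 × 220 × 0.01130 = 10732 m³/day.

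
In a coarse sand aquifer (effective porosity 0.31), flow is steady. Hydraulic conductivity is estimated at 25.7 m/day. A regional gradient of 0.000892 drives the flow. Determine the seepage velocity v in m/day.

Hydraulic gradient i = 0.000892.
Darcy flux q = K · i = 25.70 × 0.0008920 = 0.02292 m/day.
Seepage velocity v = q / n_e = 0.02292 / 0.31 = 0.07395 m/day.

0.0739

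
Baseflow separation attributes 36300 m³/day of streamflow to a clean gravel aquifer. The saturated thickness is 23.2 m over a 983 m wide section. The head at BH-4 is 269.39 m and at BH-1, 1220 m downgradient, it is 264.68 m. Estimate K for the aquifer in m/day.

412

Cross-sectional area A = 983 × 23.2 = 22806 m².
Hydraulic gradient i = (269.39 − 264.68) / 1220 = 4.71 / 1220 = 0.003861.
From Q = K·A·i, K = Q / (A·i) = 36300 / (22806 × 0.003861) = 412.3 m/day.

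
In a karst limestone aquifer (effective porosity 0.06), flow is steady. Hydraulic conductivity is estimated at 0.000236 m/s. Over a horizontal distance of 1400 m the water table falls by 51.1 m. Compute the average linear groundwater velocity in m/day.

Convert K: 0.000236 m/s × 86400 = 20.39 m/day.
Hydraulic gradient i = Δh / L = 51.1 / 1400 = 0.03650.
Darcy flux q = K · i = 20.39 × 0.03650 = 0.7442 m/day.
Seepage velocity v = q / n_e = 0.7442 / 0.06 = 12.40 m/day.

12.4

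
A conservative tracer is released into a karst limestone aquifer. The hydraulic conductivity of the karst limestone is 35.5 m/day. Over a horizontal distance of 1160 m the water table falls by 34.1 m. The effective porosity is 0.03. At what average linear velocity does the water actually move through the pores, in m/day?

Hydraulic gradient i = Δh / L = 34.1 / 1160 = 0.02940.
Darcy flux q = K · i = 35.50 × 0.02940 = 1.044 m/day.
Seepage velocity v = q / n_e = 1.044 / 0.03 = 34.79 m/day.

34.8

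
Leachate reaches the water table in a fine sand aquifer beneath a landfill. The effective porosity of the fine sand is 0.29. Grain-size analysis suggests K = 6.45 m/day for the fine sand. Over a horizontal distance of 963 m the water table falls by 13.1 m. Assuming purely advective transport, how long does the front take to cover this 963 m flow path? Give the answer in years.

8.71

Hydraulic gradient i = Δh / L = 13.1 / 963 = 0.01360.
Darcy flux q = K · i = 6.450 × 0.01360 = 0.08774 m/day.
Seepage velocity v = q / n_e = 0.08774 / 0.29 = 0.3026 m/day.
Travel time t = L / v = 963 / 0.3026 = 3183 days = 8.714 years.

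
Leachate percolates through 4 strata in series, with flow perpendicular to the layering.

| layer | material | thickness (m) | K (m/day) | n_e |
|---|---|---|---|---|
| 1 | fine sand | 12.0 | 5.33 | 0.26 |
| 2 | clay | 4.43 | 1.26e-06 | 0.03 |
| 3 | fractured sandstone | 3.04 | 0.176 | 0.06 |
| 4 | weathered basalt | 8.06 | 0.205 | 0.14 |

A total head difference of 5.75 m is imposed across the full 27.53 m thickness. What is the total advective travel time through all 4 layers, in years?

With flow normal to the layers, continuity requires the same specific discharge q through every layer.
Σ(b_i/K_i) = 12.0/5.33 + 4.43/1.26e-06 + 3.04/0.176 + 8.06/0.205 = 3.516e+06 d.
q = Δh / Σ(b_i/K_i) = 5.75 / 3.516e+06 = 1.635e-06 m/day.
In each layer the seepage velocity is v_i = q/n_i, so the layer transit time is t_i = b_i·n_i / q:
  layer 1 (fine sand): t_1 = 12.0 × 0.26 / 1.635e-06 = 1.908e+06 d
  layer 2 (clay): t_2 = 4.43 × 0.03 / 1.635e-06 = 81264 d
  layer 3 (fractured sandstone): t_3 = 3.04 × 0.06 / 1.635e-06 = 1.115e+05 d
  layer 4 (weathered basalt): t_4 = 8.06 × 0.14 / 1.635e-06 = 6.900e+05 d
Total t = Σ t_i = 2.791e+06 days = 7640 years.

7640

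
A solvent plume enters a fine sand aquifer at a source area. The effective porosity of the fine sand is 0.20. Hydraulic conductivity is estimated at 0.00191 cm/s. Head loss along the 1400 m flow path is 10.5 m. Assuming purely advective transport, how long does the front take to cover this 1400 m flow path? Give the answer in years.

61.9

Convert K: 0.00191 cm/s × 864 = 1.650 m/day.
Hydraulic gradient i = Δh / L = 10.5 / 1400 = 0.007500.
Darcy flux q = K · i = 1.650 × 0.007500 = 0.01238 m/day.
Seepage velocity v = q / n_e = 0.01238 / 0.20 = 0.06188 m/day.
Travel time t = L / v = 1400 / 0.06188 = 22623 days = 61.94 years.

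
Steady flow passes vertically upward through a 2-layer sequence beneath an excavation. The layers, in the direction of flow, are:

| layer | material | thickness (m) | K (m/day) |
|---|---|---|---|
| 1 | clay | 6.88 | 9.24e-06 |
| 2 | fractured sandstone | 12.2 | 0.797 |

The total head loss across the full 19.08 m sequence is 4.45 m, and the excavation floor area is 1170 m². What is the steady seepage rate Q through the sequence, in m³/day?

Flow is perpendicular to layering, so the layers act in series and the equivalent K is the thickness-weighted harmonic mean.
Total thickness L = 6.88 + 12.2 = 19.08 m.
Σ(b_i/K_i) = 6.88/9.24e-06 + 12.2/0.797 = 7.446e+05 d.
K_eq = L / Σ(b_i/K_i) = 19.08 / 7.446e+05 = 2.562e-05 m/day.
Q = K_eq · A · (Δh/L) = 2.562e-05 × 1170 × (4.45/19.08) = 0.006992 m³/day.

0.00699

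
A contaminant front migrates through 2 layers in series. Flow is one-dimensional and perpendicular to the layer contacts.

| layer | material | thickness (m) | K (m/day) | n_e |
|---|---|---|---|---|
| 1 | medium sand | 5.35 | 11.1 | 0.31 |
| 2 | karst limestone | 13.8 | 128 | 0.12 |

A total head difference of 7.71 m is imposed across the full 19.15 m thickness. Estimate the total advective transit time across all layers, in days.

0.254

With flow normal to the layers, continuity requires the same specific discharge q through every layer.
Σ(b_i/K_i) = 5.35/11.1 + 13.8/128 = 0.5898 d.
q = Δh / Σ(b_i/K_i) = 7.71 / 0.5898 = 13.07 m/day.
In each layer the seepage velocity is v_i = q/n_i, so the layer transit time is t_i = b_i·n_i / q:
  layer 1 (medium sand): t_1 = 5.35 × 0.31 / 13.07 = 0.1269 d
  layer 2 (karst limestone): t_2 = 13.8 × 0.12 / 13.07 = 0.1267 d
Total t = Σ t_i = 0.2536 days.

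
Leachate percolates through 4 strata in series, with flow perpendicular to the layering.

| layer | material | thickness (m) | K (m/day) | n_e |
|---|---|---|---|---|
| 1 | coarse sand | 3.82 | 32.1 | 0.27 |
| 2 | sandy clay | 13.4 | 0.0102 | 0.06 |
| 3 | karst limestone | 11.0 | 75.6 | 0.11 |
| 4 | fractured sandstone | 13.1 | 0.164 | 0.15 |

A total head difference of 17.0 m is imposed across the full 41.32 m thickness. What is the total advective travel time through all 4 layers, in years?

With flow normal to the layers, continuity requires the same specific discharge q through every layer.
Σ(b_i/K_i) = 3.82/32.1 + 13.4/0.0102 + 11.0/75.6 + 13.1/0.164 = 1394 d.
q = Δh / Σ(b_i/K_i) = 17.0 / 1394 = 0.01220 m/day.
In each layer the seepage velocity is v_i = q/n_i, so the layer transit time is t_i = b_i·n_i / q:
  layer 1 (coarse sand): t_1 = 3.82 × 0.27 / 0.01220 = 84.57 d
  layer 2 (sandy clay): t_2 = 13.4 × 0.06 / 0.01220 = 65.92 d
  layer 3 (karst limestone): t_3 = 11.0 × 0.11 / 0.01220 = 99.21 d
  layer 4 (fractured sandstone): t_4 = 13.1 × 0.15 / 0.01220 = 161.1 d
Total t = Σ t_i = 410.8 days = 1.125 years.

1.12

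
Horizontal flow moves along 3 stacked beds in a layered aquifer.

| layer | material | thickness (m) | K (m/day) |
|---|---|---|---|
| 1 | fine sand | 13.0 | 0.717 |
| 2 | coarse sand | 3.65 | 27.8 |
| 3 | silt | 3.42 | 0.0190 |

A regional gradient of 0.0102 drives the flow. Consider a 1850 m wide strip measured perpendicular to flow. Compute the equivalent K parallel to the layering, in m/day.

5.52

Flow is parallel to layering, so each bed carries its own Darcy discharge and the transmissivities add.
Σ(K_i·b_i) = 0.717×13.0 + 27.8×3.65 + 0.0190×3.42 = 110.9 m²/day.
Total thickness b = 20.07 m, so K_eq = Σ(K_i·b_i)/b = 5.523 m/day.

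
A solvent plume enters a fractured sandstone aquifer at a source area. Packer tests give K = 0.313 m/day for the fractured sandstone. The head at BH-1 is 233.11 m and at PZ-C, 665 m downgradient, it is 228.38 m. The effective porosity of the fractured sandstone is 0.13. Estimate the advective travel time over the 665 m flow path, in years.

106

Hydraulic gradient i = (233.11 − 228.38) / 665 = 4.73 / 665 = 0.007113.
Darcy flux q = K · i = 0.3130 × 0.007113 = 0.002226 m/day.
Seepage velocity v = q / n_e = 0.002226 / 0.13 = 0.01713 m/day.
Travel time t = L / v = 665 / 0.01713 = 38831 days = 106.3 years.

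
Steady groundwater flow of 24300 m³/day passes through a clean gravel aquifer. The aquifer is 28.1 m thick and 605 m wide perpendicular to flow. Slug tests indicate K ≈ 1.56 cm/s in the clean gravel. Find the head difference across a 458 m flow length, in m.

0.486

Convert K: 1.56 cm/s × 864 = 1348 m/day.
Cross-sectional area A = 605 × 28.1 = 17000 m².
From Q = K·A·i, i = Q / (K·A) = 24300 / (1348 × 17000) = 0.001060.
Head loss Δh = i · L = 0.001060 × 458 = 0.4857 m.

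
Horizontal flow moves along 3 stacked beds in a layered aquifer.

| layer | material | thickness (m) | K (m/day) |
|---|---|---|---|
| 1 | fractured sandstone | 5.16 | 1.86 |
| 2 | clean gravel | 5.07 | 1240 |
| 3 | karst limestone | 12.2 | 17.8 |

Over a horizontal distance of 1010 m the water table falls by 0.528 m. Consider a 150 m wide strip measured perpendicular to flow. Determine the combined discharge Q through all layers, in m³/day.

511

Flow is parallel to layering, so each bed carries its own Darcy discharge and the transmissivities add.
Σ(K_i·b_i) = 1.86×5.16 + 1240×5.07 + 17.8×12.2 = 6514 m²/day.
Hydraulic gradient i = Δh / L = 0.528 / 1010 = 0.0005228.
Q = Σ(K_i·b_i) · W · i = 6514 × 150 × 0.0005228 = 510.8 m³/day.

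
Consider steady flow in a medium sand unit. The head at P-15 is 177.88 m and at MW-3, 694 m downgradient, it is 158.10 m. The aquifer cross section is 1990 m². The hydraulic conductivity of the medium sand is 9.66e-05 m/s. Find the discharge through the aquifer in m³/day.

473

Convert K: 9.66e-05 m/s × 86400 = 8.346 m/day.
Hydraulic gradient i = (177.88 − 158.10) / 694 = 19.78 / 694 = 0.02850.
Darcy's law: Q = K · A · i = 8.346 × 1990 × 0.02850 = 473.4 m³/day.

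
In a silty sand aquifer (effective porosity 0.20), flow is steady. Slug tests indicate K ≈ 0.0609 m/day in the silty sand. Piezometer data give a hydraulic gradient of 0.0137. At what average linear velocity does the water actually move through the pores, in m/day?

Hydraulic gradient i = 0.0137.
Darcy flux q = K · i = 0.06090 × 0.01370 = 0.0008343 m/day.
Seepage velocity v = q / n_e = 0.0008343 / 0.20 = 0.004172 m/day.

0.00417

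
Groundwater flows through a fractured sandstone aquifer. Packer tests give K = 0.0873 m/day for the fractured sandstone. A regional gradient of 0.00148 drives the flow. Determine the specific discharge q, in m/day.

0.000129

Hydraulic gradient i = 0.00148.
Specific discharge q = K · i = 0.08730 × 0.001480 = 0.0001292 m/day.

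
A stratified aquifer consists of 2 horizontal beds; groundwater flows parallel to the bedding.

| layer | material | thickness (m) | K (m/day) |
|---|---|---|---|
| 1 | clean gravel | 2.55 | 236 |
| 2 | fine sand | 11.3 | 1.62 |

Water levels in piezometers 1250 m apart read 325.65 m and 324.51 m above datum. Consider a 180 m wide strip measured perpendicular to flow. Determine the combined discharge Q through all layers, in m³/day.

Flow is parallel to layering, so each bed carries its own Darcy discharge and the transmissivities add.
Σ(K_i·b_i) = 236×2.55 + 1.62×11.3 = 620.1 m²/day.
Hydraulic gradient i = (325.65 − 324.51) / 1250 = 1.14 / 1250 = 0.0009120.
Q = Σ(K_i·b_i) · W · i = 620.1 × 180 × 0.0009120 = 101.8 m³/day.

102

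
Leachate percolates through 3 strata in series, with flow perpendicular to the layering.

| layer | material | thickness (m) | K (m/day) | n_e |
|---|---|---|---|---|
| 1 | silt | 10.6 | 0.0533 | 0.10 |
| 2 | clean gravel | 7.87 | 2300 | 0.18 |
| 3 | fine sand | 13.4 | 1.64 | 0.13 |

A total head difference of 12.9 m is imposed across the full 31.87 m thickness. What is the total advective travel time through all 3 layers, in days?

With flow normal to the layers, continuity requires the same specific discharge q through every layer.
Σ(b_i/K_i) = 10.6/0.0533 + 7.87/2300 + 13.4/1.64 = 207.0 d.
q = Δh / Σ(b_i/K_i) = 12.9 / 207.0 = 0.06230 m/day.
In each layer the seepage velocity is v_i = q/n_i, so the layer transit time is t_i = b_i·n_i / q:
  layer 1 (silt): t_1 = 10.6 × 0.10 / 0.06230 = 17.01 d
  layer 2 (clean gravel): t_2 = 7.87 × 0.18 / 0.06230 = 22.74 d
  layer 3 (fine sand): t_3 = 13.4 × 0.13 / 0.06230 = 27.96 d
Total t = Σ t_i = 67.71 days.

67.7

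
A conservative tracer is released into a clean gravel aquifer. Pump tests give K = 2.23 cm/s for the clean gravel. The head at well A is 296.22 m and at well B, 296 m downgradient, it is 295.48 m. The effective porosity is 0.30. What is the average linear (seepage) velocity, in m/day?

16.1

Convert K: 2.23 cm/s × 864 = 1927 m/day.
Hydraulic gradient i = (296.22 − 295.48) / 296 = 0.74 / 296 = 0.002500.
Darcy flux q = K · i = 1927 × 0.002500 = 4.817 m/day.
Seepage velocity v = q / n_e = 4.817 / 0.30 = 16.06 m/day.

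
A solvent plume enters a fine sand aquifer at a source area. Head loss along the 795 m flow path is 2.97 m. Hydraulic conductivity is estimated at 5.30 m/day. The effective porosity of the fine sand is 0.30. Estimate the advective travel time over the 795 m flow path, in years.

33.0

Hydraulic gradient i = Δh / L = 2.97 / 795 = 0.003736.
Darcy flux q = K · i = 5.300 × 0.003736 = 0.01980 m/day.
Seepage velocity v = q / n_e = 0.01980 / 0.30 = 0.06600 m/day.
Travel time t = L / v = 795 / 0.06600 = 12045 days = 32.98 years.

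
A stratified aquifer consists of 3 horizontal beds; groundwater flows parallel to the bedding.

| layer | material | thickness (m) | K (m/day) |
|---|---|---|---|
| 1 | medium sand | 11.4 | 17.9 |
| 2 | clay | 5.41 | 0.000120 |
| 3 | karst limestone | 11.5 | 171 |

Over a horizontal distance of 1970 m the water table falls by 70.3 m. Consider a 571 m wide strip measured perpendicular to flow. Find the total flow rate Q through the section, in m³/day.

44200

Flow is parallel to layering, so each bed carries its own Darcy discharge and the transmissivities add.
Σ(K_i·b_i) = 17.9×11.4 + 0.000120×5.41 + 171×11.5 = 2171 m²/day.
Hydraulic gradient i = Δh / L = 70.3 / 1970 = 0.03569.
Q = Σ(K_i·b_i) · W · i = 2171 × 571 × 0.03569 = 44228 m³/day.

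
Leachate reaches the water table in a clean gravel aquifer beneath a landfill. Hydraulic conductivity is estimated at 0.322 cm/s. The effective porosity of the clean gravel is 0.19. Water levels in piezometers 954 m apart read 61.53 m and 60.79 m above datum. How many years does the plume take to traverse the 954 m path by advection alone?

2.30

Convert K: 0.322 cm/s × 864 = 278.2 m/day.
Hydraulic gradient i = (61.53 − 60.79) / 954 = 0.74 / 954 = 0.0007757.
Darcy flux q = K · i = 278.2 × 0.0007757 = 0.2158 m/day.
Seepage velocity v = q / n_e = 0.2158 / 0.19 = 1.136 m/day.
Travel time t = L / v = 954 / 1.136 = 839.9 days = 2.300 years.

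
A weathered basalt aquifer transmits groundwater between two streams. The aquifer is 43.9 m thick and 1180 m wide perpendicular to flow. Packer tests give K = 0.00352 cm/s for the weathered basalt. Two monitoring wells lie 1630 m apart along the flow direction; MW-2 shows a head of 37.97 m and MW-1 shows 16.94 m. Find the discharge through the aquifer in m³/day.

Convert K: 0.00352 cm/s × 864 = 3.041 m/day.
Cross-sectional area A = 1180 × 43.9 = 51802 m².
Hydraulic gradient i = (37.97 − 16.94) / 1630 = 21.03 / 1630 = 0.01290.
Darcy's law: Q = K · A · i = 3.041 × 51802 × 0.01290 = 2033 m³/day.

2030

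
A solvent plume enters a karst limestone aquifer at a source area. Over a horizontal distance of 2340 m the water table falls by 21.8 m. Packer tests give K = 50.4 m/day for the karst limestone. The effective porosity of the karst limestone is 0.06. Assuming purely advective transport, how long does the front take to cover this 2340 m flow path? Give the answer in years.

0.819

Hydraulic gradient i = Δh / L = 21.8 / 2340 = 0.009316.
Darcy flux q = K · i = 50.40 × 0.009316 = 0.4695 m/day.
Seepage velocity v = q / n_e = 0.4695 / 0.06 = 7.826 m/day.
Travel time t = L / v = 2340 / 7.826 = 299.0 days = 0.8187 years.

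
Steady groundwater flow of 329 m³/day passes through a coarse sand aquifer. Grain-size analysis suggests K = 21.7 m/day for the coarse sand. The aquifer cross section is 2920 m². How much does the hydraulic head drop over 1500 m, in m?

7.79

From Q = K·A·i, i = Q / (K·A) = 329 / (21.70 × 2920) = 0.005192.
Head loss Δh = i · L = 0.005192 × 1500 = 7.788 m.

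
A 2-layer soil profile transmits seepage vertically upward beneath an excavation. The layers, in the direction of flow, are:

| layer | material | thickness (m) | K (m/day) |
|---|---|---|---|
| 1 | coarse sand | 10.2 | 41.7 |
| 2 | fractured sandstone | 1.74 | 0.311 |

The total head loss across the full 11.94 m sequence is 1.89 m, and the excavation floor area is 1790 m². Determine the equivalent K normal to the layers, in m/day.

Flow is perpendicular to layering, so the layers act in series and the equivalent K is the thickness-weighted harmonic mean.
Total thickness L = 10.2 + 1.74 = 11.94 m.
Σ(b_i/K_i) = 10.2/41.7 + 1.74/0.311 = 5.839 d.
K_eq = L / Σ(b_i/K_i) = 11.94 / 5.839 = 2.045 m/day.

2.04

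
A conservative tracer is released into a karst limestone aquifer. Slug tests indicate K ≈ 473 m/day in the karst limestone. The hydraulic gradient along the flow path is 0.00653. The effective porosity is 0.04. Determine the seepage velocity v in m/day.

77.2

Hydraulic gradient i = 0.00653.
Darcy flux q = K · i = 473.0 × 0.006530 = 3.089 m/day.
Seepage velocity v = q / n_e = 3.089 / 0.04 = 77.22 m/day.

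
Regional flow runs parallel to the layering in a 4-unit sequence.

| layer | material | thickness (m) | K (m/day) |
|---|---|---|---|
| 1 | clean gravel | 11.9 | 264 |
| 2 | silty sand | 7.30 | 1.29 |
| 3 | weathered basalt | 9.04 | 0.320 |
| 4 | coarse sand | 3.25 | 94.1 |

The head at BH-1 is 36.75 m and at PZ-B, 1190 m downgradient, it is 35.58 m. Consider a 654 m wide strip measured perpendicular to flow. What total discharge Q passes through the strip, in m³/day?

2220

Flow is parallel to layering, so each bed carries its own Darcy discharge and the transmissivities add.
Σ(K_i·b_i) = 264×11.9 + 1.29×7.30 + 0.320×9.04 + 94.1×3.25 = 3460 m²/day.
Hydraulic gradient i = (36.75 − 35.58) / 1190 = 1.17 / 1190 = 0.0009832.
Q = Σ(K_i·b_i) · W · i = 3460 × 654 × 0.0009832 = 2225 m³/day.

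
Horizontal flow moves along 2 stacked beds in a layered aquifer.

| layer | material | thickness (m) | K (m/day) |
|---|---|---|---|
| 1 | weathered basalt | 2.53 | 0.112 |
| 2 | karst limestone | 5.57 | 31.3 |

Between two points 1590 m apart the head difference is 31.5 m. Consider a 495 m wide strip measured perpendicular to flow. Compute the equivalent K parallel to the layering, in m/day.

Flow is parallel to layering, so each bed carries its own Darcy discharge and the transmissivities add.
Σ(K_i·b_i) = 0.112×2.53 + 31.3×5.57 = 174.6 m²/day.
Total thickness b = 8.100 m, so K_eq = Σ(K_i·b_i)/b = 21.56 m/day.

21.6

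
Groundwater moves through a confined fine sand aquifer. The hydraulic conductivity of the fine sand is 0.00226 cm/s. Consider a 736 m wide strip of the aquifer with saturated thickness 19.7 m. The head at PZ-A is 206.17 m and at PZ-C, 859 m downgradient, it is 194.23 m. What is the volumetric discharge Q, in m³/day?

394

Convert K: 0.00226 cm/s × 864 = 1.953 m/day.
Cross-sectional area A = 736 × 19.7 = 14499 m².
Hydraulic gradient i = (206.17 − 194.23) / 859 = 11.94 / 859 = 0.01390.
Darcy's law: Q = K · A · i = 1.953 × 14499 × 0.01390 = 393.5 m³/day.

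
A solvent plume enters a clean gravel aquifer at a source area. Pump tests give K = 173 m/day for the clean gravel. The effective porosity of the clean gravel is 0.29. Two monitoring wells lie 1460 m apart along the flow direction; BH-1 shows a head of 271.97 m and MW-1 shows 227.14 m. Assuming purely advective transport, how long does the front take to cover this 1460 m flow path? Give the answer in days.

79.7

Hydraulic gradient i = (271.97 − 227.14) / 1460 = 44.83 / 1460 = 0.03071.
Darcy flux q = K · i = 173.0 × 0.03071 = 5.312 m/day.
Seepage velocity v = q / n_e = 5.312 / 0.29 = 18.32 m/day.
Travel time t = L / v = 1460 / 18.32 = 79.71 days.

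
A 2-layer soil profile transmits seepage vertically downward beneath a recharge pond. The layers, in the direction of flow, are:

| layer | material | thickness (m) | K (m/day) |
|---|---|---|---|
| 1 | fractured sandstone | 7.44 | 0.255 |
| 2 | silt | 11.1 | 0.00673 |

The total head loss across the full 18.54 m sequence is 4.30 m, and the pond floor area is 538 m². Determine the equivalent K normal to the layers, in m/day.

0.0110

Flow is perpendicular to layering, so the layers act in series and the equivalent K is the thickness-weighted harmonic mean.
Total thickness L = 7.44 + 11.1 = 18.54 m.
Σ(b_i/K_i) = 7.44/0.255 + 11.1/0.00673 = 1679 d.
K_eq = L / Σ(b_i/K_i) = 18.54 / 1679 = 0.01105 m/day.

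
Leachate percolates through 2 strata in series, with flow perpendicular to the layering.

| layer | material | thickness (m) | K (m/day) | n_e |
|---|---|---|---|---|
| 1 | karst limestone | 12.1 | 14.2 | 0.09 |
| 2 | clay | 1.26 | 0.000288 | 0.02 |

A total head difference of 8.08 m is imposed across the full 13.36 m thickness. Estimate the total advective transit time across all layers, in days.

With flow normal to the layers, continuity requires the same specific discharge q through every layer.
Σ(b_i/K_i) = 12.1/14.2 + 1.26/0.000288 = 4376 d.
q = Δh / Σ(b_i/K_i) = 8.08 / 4376 = 0.001846 m/day.
In each layer the seepage velocity is v_i = q/n_i, so the layer transit time is t_i = b_i·n_i / q:
  layer 1 (karst limestone): t_1 = 12.1 × 0.09 / 0.001846 = 589.8 d
  layer 2 (clay): t_2 = 1.26 × 0.02 / 0.001846 = 13.65 d
Total t = Σ t_i = 603.4 days.

603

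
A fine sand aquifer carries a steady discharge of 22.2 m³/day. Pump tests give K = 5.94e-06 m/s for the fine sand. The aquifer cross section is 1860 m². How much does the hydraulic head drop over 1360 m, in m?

Convert K: 5.94e-06 m/s × 86400 = 0.5132 m/day.
From Q = K·A·i, i = Q / (K·A) = 22.2 / (0.5132 × 1860) = 0.02326.
Head loss Δh = i · L = 0.02326 × 1360 = 31.63 m.

31.6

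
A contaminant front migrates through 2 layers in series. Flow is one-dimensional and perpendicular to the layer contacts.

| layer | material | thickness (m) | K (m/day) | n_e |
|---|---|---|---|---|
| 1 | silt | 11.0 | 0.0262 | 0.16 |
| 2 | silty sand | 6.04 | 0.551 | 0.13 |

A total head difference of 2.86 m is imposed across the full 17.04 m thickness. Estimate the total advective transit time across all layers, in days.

With flow normal to the layers, continuity requires the same specific discharge q through every layer.
Σ(b_i/K_i) = 11.0/0.0262 + 6.04/0.551 = 430.8 d.
q = Δh / Σ(b_i/K_i) = 2.86 / 430.8 = 0.006639 m/day.
In each layer the seepage velocity is v_i = q/n_i, so the layer transit time is t_i = b_i·n_i / q:
  layer 1 (silt): t_1 = 11.0 × 0.16 / 0.006639 = 265.1 d
  layer 2 (silty sand): t_2 = 6.04 × 0.13 / 0.006639 = 118.3 d
Total t = Σ t_i = 383.4 days.

383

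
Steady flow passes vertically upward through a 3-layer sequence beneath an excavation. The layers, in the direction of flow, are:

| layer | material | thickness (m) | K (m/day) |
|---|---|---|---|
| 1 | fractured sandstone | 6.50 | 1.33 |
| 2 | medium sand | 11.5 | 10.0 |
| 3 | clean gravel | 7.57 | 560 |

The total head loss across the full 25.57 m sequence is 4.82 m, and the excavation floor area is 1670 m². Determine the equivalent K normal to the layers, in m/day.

Flow is perpendicular to layering, so the layers act in series and the equivalent K is the thickness-weighted harmonic mean.
Total thickness L = 6.50 + 11.5 + 7.57 = 25.57 m.
Σ(b_i/K_i) = 6.50/1.33 + 11.5/10.0 + 7.57/560 = 6.051 d.
K_eq = L / Σ(b_i/K_i) = 25.57 / 6.051 = 4.226 m/day.

4.23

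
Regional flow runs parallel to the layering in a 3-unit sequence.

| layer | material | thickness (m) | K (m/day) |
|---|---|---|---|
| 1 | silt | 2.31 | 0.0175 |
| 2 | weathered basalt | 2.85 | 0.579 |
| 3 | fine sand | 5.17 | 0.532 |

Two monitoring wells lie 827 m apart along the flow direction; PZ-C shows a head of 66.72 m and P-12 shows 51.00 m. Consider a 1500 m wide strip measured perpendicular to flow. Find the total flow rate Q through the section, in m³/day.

127

Flow is parallel to layering, so each bed carries its own Darcy discharge and the transmissivities add.
Σ(K_i·b_i) = 0.0175×2.31 + 0.579×2.85 + 0.532×5.17 = 4.441 m²/day.
Hydraulic gradient i = (66.72 − 51.00) / 827 = 15.72 / 827 = 0.01901.
Q = Σ(K_i·b_i) · W · i = 4.441 × 1500 × 0.01901 = 126.6 m³/day.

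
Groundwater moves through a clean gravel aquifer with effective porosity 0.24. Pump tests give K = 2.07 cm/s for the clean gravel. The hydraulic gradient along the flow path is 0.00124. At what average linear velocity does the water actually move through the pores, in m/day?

Convert K: 2.07 cm/s × 864 = 1788 m/day.
Hydraulic gradient i = 0.00124.
Darcy flux q = K · i = 1788 × 0.001240 = 2.218 m/day.
Seepage velocity v = q / n_e = 2.218 / 0.24 = 9.240 m/day.

9.24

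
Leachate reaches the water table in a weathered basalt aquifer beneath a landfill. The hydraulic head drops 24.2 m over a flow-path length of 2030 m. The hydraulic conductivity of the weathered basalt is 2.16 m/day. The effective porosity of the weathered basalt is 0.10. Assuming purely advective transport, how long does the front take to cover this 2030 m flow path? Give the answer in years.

21.6

Hydraulic gradient i = Δh / L = 24.2 / 2030 = 0.01192.
Darcy flux q = K · i = 2.160 × 0.01192 = 0.02575 m/day.
Seepage velocity v = q / n_e = 0.02575 / 0.10 = 0.2575 m/day.
Travel time t = L / v = 2030 / 0.2575 = 7884 days = 21.58 years.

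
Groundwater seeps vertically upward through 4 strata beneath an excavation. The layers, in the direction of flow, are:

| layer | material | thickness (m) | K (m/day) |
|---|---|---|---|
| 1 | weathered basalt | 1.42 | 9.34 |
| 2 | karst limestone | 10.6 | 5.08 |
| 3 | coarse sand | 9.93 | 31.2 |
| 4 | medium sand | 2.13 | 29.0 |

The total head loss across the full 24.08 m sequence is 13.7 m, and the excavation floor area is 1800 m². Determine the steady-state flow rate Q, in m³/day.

Flow is perpendicular to layering, so the layers act in series and the equivalent K is the thickness-weighted harmonic mean.
Total thickness L = 1.42 + 10.6 + 9.93 + 2.13 = 24.08 m.
Σ(b_i/K_i) = 1.42/9.34 + 10.6/5.08 + 9.93/31.2 + 2.13/29.0 = 2.630 d.
K_eq = L / Σ(b_i/K_i) = 24.08 / 2.630 = 9.155 m/day.
Q = K_eq · A · (Δh/L) = 9.155 × 1800 × (13.7/24.08) = 9375 m³/day.

9380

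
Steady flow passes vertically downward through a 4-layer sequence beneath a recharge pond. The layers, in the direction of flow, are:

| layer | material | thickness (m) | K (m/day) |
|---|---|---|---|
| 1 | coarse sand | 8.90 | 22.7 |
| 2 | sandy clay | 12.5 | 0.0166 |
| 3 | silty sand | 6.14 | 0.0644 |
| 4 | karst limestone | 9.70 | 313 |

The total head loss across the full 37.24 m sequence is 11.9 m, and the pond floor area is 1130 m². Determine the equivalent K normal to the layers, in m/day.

0.0439

Flow is perpendicular to layering, so the layers act in series and the equivalent K is the thickness-weighted harmonic mean.
Total thickness L = 8.90 + 12.5 + 6.14 + 9.70 = 37.24 m.
Σ(b_i/K_i) = 8.90/22.7 + 12.5/0.0166 + 6.14/0.0644 + 9.70/313 = 848.8 d.
K_eq = L / Σ(b_i/K_i) = 37.24 / 848.8 = 0.04387 m/day.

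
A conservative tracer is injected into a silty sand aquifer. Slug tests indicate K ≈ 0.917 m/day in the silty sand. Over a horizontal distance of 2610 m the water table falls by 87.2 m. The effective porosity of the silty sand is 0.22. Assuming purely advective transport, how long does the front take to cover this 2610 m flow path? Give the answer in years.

Hydraulic gradient i = Δh / L = 87.2 / 2610 = 0.03341.
Darcy flux q = K · i = 0.9170 × 0.03341 = 0.03064 m/day.
Seepage velocity v = q / n_e = 0.03064 / 0.22 = 0.1393 m/day.
Travel time t = L / v = 2610 / 0.1393 = 18742 days = 51.31 years.

51.3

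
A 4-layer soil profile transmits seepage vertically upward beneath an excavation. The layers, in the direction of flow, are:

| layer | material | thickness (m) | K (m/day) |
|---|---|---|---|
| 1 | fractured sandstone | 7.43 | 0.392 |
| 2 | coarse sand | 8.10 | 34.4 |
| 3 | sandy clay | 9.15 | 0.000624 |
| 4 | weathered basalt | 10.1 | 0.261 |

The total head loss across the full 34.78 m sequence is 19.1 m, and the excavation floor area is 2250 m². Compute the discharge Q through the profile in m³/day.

2.92

Flow is perpendicular to layering, so the layers act in series and the equivalent K is the thickness-weighted harmonic mean.
Total thickness L = 7.43 + 8.10 + 9.15 + 10.1 = 34.78 m.
Σ(b_i/K_i) = 7.43/0.392 + 8.10/34.4 + 9.15/0.000624 + 10.1/0.261 = 14721 d.
K_eq = L / Σ(b_i/K_i) = 34.78 / 14721 = 0.002363 m/day.
Q = K_eq · A · (Δh/L) = 0.002363 × 2250 × (19.1/34.78) = 2.919 m³/day.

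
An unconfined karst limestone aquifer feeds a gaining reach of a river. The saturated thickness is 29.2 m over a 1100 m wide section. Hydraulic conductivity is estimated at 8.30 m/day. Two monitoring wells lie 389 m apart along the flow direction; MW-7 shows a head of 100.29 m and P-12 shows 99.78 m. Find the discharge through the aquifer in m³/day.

350

Cross-sectional area A = 1100 × 29.2 = 32120 m².
Hydraulic gradient i = (100.29 − 99.78) / 389 = 0.51 / 389 = 0.001311.
Darcy's law: Q = K · A · i = 8.300 × 32120 × 0.001311 = 349.5 m³/day.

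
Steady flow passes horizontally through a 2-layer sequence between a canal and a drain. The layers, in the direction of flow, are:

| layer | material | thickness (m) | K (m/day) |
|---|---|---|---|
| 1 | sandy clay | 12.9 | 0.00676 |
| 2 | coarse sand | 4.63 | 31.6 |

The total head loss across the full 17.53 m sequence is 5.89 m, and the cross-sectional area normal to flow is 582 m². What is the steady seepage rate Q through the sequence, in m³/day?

Flow is perpendicular to layering, so the layers act in series and the equivalent K is the thickness-weighted harmonic mean.
Total thickness L = 12.9 + 4.63 = 17.53 m.
Σ(b_i/K_i) = 12.9/0.00676 + 4.63/31.6 = 1908 d.
K_eq = L / Σ(b_i/K_i) = 17.53 / 1908 = 0.009186 m/day.
Q = K_eq · A · (Δh/L) = 0.009186 × 582 × (5.89/17.53) = 1.796 m³/day.

1.80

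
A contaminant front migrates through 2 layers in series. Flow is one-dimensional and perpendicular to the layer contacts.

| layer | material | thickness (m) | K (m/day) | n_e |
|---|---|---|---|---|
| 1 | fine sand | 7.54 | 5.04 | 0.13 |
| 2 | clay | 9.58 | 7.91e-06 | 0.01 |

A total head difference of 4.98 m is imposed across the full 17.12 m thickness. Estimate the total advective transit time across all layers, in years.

With flow normal to the layers, continuity requires the same specific discharge q through every layer.
Σ(b_i/K_i) = 7.54/5.04 + 9.58/7.91e-06 = 1.211e+06 d.
q = Δh / Σ(b_i/K_i) = 4.98 / 1.211e+06 = 4.112e-06 m/day.
In each layer the seepage velocity is v_i = q/n_i, so the layer transit time is t_i = b_i·n_i / q:
  layer 1 (fine sand): t_1 = 7.54 × 0.13 / 4.112e-06 = 2.384e+05 d
  layer 2 (clay): t_2 = 9.58 × 0.01 / 4.112e-06 = 23298 d
Total t = Σ t_i = 2.617e+05 days = 716.4 years.

716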